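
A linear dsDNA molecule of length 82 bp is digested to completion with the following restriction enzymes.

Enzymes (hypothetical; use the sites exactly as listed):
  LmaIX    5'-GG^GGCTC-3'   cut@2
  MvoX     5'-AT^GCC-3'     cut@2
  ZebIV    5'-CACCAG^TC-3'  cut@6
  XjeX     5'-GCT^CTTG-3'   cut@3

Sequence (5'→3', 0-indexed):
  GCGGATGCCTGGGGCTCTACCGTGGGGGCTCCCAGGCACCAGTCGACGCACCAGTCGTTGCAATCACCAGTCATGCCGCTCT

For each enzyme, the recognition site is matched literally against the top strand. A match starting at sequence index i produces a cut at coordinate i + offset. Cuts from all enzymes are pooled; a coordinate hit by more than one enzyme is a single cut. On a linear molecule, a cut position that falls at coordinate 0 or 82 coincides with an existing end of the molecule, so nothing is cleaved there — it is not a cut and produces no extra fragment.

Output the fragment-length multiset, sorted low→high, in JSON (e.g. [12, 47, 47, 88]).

Site scan:
  LmaIX (GGGGCTC, off=2): starts [10, 24] → cuts [12, 26]
  MvoX (ATGCC, off=2): starts [4, 72] → cuts [6, 74]
  ZebIV (CACCAGTC, off=6): starts [36, 48, 64] → cuts [42, 54, 70]
  XjeX (GCTCTTG, off=3): no sites

All cut coordinates (distinct, sorted): [6, 12, 26, 42, 54, 70, 74]

Fragments:
  [0,6): 6 bp
  [6,12): 6 bp
  [12,26): 14 bp
  [26,42): 16 bp
  [42,54): 12 bp
  [54,70): 16 bp
  [70,74): 4 bp
  [74,82): 8 bp

[4,6,6,8,12,14,16,16]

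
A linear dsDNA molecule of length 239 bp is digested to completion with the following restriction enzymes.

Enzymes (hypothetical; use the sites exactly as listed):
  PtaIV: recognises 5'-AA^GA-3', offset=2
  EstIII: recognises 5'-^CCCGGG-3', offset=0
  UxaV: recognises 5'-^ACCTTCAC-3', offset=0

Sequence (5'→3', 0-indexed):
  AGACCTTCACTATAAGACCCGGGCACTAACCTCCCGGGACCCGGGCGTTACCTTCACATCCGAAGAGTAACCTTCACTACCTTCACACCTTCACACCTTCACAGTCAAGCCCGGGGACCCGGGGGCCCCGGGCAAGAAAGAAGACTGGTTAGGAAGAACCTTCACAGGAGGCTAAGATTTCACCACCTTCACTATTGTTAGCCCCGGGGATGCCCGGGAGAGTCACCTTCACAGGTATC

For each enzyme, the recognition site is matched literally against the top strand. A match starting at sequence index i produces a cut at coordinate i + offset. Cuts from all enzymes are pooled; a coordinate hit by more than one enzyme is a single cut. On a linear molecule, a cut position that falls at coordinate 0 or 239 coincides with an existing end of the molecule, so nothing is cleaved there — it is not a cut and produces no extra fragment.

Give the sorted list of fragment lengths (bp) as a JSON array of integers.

[2,2,2,3,4,5,7,8,8,8,9,9,9,9,10,10,12,13,13,15,15,15,15,18,18]

Per-enzyme occurrences:
  PtaIV AAGA/2: at [13, 62, 133, 137, 140, 153, 173] ⇒ [15, 64, 135, 139, 142, 155, 175]
  EstIII CCCGGG/0: at [17, 32, 39, 109, 117, 126, 202, 212] ⇒ [17, 32, 39, 109, 117, 126, 202, 212]
  UxaV ACCTTCAC/0: at [2, 49, 69, 78, 86, 94, 157, 184, 224] ⇒ [2, 49, 69, 78, 86, 94, 157, 184, 224]

Pooled cuts: [2, 15, 17, 32, 39, 49, 64, 69, 78, 86, 94, 109, 117, 126, 135, 139, 142, 155, 157, 175, 184, 202, 212, 224]

Fragments:
  [0,2): 2 bp
  [2,15): 13 bp
  [15,17): 2 bp
  [17,32): 15 bp
  [32,39): 7 bp
  [39,49): 10 bp
  [49,64): 15 bp
  [64,69): 5 bp
  [69,78): 9 bp
  [78,86): 8 bp
  [86,94): 8 bp
  [94,109): 15 bp
  [109,117): 8 bp
  [117,126): 9 bp
  [126,135): 9 bp
  [135,139): 4 bp
  [139,142): 3 bp
  [142,155): 13 bp
  [155,157): 2 bp
  [157,175): 18 bp
  [175,184): 9 bp
  [184,202): 18 bp
  [202,212): 10 bp
  [212,224): 12 bp
  [224,239): 15 bp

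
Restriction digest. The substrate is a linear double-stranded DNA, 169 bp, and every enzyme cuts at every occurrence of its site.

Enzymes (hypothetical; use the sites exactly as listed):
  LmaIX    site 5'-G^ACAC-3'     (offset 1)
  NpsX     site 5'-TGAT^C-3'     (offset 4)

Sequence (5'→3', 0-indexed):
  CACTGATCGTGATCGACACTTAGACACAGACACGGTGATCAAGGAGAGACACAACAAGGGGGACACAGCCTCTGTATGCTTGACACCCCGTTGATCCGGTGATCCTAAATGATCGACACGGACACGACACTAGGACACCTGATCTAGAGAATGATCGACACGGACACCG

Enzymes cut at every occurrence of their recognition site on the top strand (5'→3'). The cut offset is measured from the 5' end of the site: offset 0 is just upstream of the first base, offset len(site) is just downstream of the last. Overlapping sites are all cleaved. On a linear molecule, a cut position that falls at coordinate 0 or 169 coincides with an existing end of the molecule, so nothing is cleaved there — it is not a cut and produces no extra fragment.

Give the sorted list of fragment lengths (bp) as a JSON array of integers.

[2,2,2,5,6,6,6,6,6,7,8,8,8,9,9,10,10,12,13,14,20]

Scan for sites:
  LmaIX GACAC/1: at [14, 22, 28, 47, 61, 81, 114, 120, 125, 133, 156, 162] ⇒ [15, 23, 29, 48, 62, 82, 115, 121, 126, 134, 157, 163]
  NpsX TGATC/4: at [3, 9, 35, 91, 99, 109, 139, 151] ⇒ [7, 13, 39, 95, 103, 113, 143, 155]

All cut coordinates (distinct, sorted): [7, 13, 15, 23, 29, 39, 48, 62, 82, 95, 103, 113, 115, 121, 126, 134, 143, 155, 157, 163]

Fragment lengths:
  [0,7): 7 bp
  [7,13): 6 bp
  [13,15): 2 bp
  [15,23): 8 bp
  [23,29): 6 bp
  [29,39): 10 bp
  [39,48): 9 bp
  [48,62): 14 bp
  [62,82): 20 bp
  [82,95): 13 bp
  [95,103): 8 bp
  [103,113): 10 bp
  [113,115): 2 bp
  [115,121): 6 bp
  [121,126): 5 bp
  [126,134): 8 bp
  [134,143): 9 bp
  [143,155): 12 bp
  [155,157): 2 bp
  [157,163): 6 bp
  [163,169): 6 bp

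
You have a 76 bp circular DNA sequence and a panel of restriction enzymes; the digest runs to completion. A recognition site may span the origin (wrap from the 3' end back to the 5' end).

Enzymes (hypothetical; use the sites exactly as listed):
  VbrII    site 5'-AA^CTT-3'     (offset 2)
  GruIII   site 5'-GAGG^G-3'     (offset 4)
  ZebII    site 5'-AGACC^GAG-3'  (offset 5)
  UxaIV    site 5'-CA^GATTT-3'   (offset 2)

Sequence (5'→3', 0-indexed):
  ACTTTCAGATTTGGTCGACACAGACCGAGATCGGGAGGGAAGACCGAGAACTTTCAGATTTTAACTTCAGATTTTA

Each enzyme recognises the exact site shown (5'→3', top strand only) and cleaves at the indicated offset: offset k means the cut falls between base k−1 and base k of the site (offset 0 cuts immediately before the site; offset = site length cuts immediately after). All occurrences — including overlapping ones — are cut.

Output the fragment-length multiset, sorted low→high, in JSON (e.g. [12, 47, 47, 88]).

[5,5,6,6,7,8,8,12,19]

Per-enzyme occurrences:
  VbrII (AACTT, off=2): starts [48, 62, 75] → cuts [1, 50, 64]
  GruIII (GAGGG, off=4): starts [34] → cuts [38]
  ZebII (AGACCGAG, off=5): starts [21, 40] → cuts [26, 45]
  UxaIV (CAGATTT, off=2): starts [5, 54, 67] → cuts [7, 56, 69]

Pooled cuts: [1, 7, 26, 38, 45, 50, 56, 64, 69]

Fragments:
  1→7: 6 bp
  7→26: 19 bp
  26→38: 12 bp
  38→45: 7 bp
  45→50: 5 bp
  50→56: 6 bp
  56→64: 8 bp
  64→69: 5 bp
  69→1 (wrap): 76-69+1 = 8 bp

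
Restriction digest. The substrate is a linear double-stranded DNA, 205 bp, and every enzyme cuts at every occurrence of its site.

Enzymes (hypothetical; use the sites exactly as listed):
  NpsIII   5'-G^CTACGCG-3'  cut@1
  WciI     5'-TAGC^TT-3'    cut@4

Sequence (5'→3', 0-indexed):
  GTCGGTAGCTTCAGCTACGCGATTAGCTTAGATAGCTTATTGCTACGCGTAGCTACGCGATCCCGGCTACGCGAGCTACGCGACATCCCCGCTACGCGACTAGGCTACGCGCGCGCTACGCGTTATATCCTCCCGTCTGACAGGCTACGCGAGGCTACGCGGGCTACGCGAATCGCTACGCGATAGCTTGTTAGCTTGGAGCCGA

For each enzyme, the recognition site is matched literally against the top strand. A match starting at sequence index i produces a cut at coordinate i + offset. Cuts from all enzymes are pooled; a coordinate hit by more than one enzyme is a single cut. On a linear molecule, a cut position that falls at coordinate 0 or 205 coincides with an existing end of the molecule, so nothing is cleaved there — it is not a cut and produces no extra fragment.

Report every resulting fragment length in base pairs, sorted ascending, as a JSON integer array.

Site scan:
  NpsIII GCTACGCG/1: at [13, 41, 51, 65, 74, 90, 103, 114, 143, 153, 162, 174] ⇒ [14, 42, 52, 66, 75, 91, 104, 115, 144, 154, 163, 175]
  WciI TAGCTT/4: at [5, 23, 32, 183, 191] ⇒ [9, 27, 36, 187, 195]

All cut coordinates (distinct, sorted): [9, 14, 27, 36, 42, 52, 66, 75, 91, 104, 115, 144, 154, 163, 175, 187, 195]

Fragment lengths:
  [0,9): 9 bp
  [9,14): 5 bp
  [14,27): 13 bp
  [27,36): 9 bp
  [36,42): 6 bp
  [42,52): 10 bp
  [52,66): 14 bp
  [66,75): 9 bp
  [75,91): 16 bp
  [91,104): 13 bp
  [104,115): 11 bp
  [115,144): 29 bp
  [144,154): 10 bp
  [154,163): 9 bp
  [163,175): 12 bp
  [175,187): 12 bp
  [187,195): 8 bp
  [195,205): 10 bp

[5,6,8,9,9,9,9,10,10,10,11,12,12,13,13,14,16,29]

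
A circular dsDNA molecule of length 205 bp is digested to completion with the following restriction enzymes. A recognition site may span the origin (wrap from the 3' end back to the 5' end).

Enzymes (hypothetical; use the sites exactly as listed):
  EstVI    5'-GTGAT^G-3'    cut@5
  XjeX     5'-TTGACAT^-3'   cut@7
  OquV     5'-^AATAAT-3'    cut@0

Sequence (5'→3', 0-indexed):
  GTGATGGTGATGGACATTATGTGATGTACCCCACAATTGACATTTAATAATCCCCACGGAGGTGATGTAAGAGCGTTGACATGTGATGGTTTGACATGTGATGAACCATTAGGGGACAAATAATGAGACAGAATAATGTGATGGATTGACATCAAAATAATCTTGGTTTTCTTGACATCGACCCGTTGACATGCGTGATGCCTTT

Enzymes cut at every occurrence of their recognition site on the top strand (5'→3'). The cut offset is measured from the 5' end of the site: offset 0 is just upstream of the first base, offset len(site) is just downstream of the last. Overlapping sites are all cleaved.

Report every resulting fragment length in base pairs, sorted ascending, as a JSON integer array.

Site scan:
  EstVI (GTGATG, off=5): starts [0, 6, 20, 61, 82, 97, 137, 194] → cuts [5, 11, 25, 66, 87, 102, 142, 199]
  XjeX (TTGACAT, off=7): starts [36, 75, 90, 145, 171, 185] → cuts [43, 82, 97, 152, 178, 192]
  OquV (AATAAT, off=0): starts [45, 118, 131, 155] → cuts [45, 118, 131, 155]

All cut coordinates (distinct, sorted): [5, 11, 25, 43, 45, 66, 82, 87, 97, 102, 118, 131, 142, 152, 155, 178, 192, 199]

Fragments:
  5→11: 6 bp
  11→25: 14 bp
  25→43: 18 bp
  43→45: 2 bp
  45→66: 21 bp
  66→82: 16 bp
  82→87: 5 bp
  87→97: 10 bp
  97→102: 5 bp
  102→118: 16 bp
  118→131: 13 bp
  131→142: 11 bp
  142→152: 10 bp
  152→155: 3 bp
  155→178: 23 bp
  178→192: 14 bp
  192→199: 7 bp
  199→5 (wrap): 205-199+5 = 11 bp

[2,3,5,5,6,7,10,10,11,11,13,14,14,16,16,18,21,23]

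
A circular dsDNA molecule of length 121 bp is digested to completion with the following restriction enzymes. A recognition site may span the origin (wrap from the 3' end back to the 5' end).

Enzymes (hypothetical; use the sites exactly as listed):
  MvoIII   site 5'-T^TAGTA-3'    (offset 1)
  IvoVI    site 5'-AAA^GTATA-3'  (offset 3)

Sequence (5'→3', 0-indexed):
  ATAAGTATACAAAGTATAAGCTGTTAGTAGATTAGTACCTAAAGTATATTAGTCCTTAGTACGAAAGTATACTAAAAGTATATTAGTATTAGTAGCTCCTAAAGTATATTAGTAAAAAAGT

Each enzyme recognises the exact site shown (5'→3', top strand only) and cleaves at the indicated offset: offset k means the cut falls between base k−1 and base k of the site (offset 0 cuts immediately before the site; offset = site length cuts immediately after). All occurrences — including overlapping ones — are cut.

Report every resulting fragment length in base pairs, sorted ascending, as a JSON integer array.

[6,6,6,8,10,10,11,11,11,13,14,15]

Scan for sites:
  MvoIII TTAGTA/1: at [23, 31, 55, 82, 88, 108] ⇒ [24, 32, 56, 83, 89, 109]
  IvoVI AAAGTATA/3: at [10, 40, 63, 74, 100, 116] ⇒ [13, 43, 66, 77, 103, 119]

Pooled cuts: [13, 24, 32, 43, 56, 66, 77, 83, 89, 103, 109, 119]

Fragment lengths:
  13→24: 11 bp
  24→32: 8 bp
  32→43: 11 bp
  43→56: 13 bp
  56→66: 10 bp
  66→77: 11 bp
  77→83: 6 bp
  83→89: 6 bp
  89→103: 14 bp
  103→109: 6 bp
  109→119: 10 bp
  119→13 (wrap): 121-119+13 = 15 bp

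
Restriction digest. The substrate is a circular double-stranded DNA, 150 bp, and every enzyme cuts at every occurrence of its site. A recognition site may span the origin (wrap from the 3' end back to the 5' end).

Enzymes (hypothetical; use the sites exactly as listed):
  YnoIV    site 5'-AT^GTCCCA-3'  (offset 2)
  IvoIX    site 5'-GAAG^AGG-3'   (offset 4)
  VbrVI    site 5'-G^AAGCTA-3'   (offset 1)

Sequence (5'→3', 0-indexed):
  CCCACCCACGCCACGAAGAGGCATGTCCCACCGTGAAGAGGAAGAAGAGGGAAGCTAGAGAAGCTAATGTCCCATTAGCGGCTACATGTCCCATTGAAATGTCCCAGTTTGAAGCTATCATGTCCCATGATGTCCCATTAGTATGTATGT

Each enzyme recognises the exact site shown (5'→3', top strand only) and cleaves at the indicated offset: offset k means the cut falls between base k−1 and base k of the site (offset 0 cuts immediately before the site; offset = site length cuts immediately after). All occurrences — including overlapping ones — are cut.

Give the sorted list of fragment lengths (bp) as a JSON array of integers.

[4,6,8,9,9,10,10,11,13,14,17,19,20]

Scan for sites:
  YnoIV (ATGTCCCA, off=2): starts [22, 66, 85, 98, 119, 129, 146] → cuts [24, 68, 87, 100, 121, 131, 148]
  IvoIX (GAAGAGG, off=4): starts [14, 34, 43] → cuts [18, 38, 47]
  VbrVI (GAAGCTA, off=1): starts [50, 59, 110] → cuts [51, 60, 111]

All cut coordinates (distinct, sorted): [18, 24, 38, 47, 51, 60, 68, 87, 100, 111, 121, 131, 148]

Fragment lengths:
  18→24: 6 bp
  24→38: 14 bp
  38→47: 9 bp
  47→51: 4 bp
  51→60: 9 bp
  60→68: 8 bp
  68→87: 19 bp
  87→100: 13 bp
  100→111: 11 bp
  111→121: 10 bp
  121→131: 10 bp
  131→148: 17 bp
  148→18 (wrap): 150-148+18 = 20 bp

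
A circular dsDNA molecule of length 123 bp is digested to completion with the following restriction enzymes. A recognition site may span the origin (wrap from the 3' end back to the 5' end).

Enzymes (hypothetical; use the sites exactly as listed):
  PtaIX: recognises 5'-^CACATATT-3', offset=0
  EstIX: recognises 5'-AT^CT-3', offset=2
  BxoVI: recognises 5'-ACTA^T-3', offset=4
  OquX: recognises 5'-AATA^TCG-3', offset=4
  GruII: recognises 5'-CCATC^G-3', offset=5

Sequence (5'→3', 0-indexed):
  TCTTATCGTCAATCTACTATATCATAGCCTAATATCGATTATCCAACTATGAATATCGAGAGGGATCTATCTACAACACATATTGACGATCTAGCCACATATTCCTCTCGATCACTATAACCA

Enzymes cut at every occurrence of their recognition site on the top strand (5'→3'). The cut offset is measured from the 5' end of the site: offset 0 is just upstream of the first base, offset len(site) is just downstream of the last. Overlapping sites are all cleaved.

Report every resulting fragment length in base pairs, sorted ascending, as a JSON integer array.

[4,5,6,6,6,7,11,12,14,15,15,22]

Scan for sites:
  PtaIX CACATATT/0: at [76, 95] ⇒ [76, 95]
  EstIX ATCT/2: at [11, 64, 68, 88, 122] ⇒ [1, 13, 66, 70, 90]
  BxoVI ACTAT/4: at [15, 45, 113] ⇒ [19, 49, 117]
  OquX AATATCG/4: at [30, 51] ⇒ [34, 55]
  GruII (CCATCG, off=5): no sites

Pooled cuts: [1, 13, 19, 34, 49, 55, 66, 70, 76, 90, 95, 117]

Fragments:
  1→13: 12 bp
  13→19: 6 bp
  19→34: 15 bp
  34→49: 15 bp
  49→55: 6 bp
  55→66: 11 bp
  66→70: 4 bp
  70→76: 6 bp
  76→90: 14 bp
  90→95: 5 bp
  95→117: 22 bp
  117→1 (wrap): 123-117+1 = 7 bp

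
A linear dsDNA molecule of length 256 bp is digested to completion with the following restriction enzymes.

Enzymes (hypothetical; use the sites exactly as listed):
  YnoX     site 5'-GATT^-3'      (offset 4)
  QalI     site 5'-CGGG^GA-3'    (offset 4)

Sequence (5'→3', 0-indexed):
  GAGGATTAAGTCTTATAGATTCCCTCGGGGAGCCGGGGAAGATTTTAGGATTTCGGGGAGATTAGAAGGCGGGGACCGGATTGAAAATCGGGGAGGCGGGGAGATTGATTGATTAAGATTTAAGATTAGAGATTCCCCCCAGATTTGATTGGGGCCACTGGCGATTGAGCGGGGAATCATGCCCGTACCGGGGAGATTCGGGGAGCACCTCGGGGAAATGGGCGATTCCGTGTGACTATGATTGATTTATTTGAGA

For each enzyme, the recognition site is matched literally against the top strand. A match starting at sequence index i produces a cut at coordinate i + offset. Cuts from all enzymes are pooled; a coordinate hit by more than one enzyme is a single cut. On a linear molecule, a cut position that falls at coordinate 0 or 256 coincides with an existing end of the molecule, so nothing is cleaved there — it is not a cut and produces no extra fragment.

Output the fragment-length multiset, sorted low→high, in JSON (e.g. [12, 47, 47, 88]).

Scan for sites:
  YnoX GATT/4: at [3, 17, 40, 48, 59, 78, 102, 106, 110, 116, 123, 130, 141, 146, 162, 194, 223, 239, 243] ⇒ [7, 21, 44, 52, 63, 82, 106, 110, 114, 120, 127, 134, 145, 150, 166, 198, 227, 243, 247]
  QalI CGGGGA/4: at [25, 33, 53, 69, 88, 96, 169, 188, 198, 210] ⇒ [29, 37, 57, 73, 92, 100, 173, 192, 202, 214]

All cut coordinates (distinct, sorted): [7, 21, 29, 37, 44, 52, 57, 63, 73, 82, 92, 100, 106, 110, 114, 120, 127, 134, 145, 150, 166, 173, 192, 198, 202, 214, 227, 243, 247]

Fragment lengths:
  [0,7): 7 bp
  [7,21): 14 bp
  [21,29): 8 bp
  [29,37): 8 bp
  [37,44): 7 bp
  [44,52): 8 bp
  [52,57): 5 bp
  [57,63): 6 bp
  [63,73): 10 bp
  [73,82): 9 bp
  [82,92): 10 bp
  [92,100): 8 bp
  [100,106): 6 bp
  [106,110): 4 bp
  [110,114): 4 bp
  [114,120): 6 bp
  [120,127): 7 bp
  [127,134): 7 bp
  [134,145): 11 bp
  [145,150): 5 bp
  [150,166): 16 bp
  [166,173): 7 bp
  [173,192): 19 bp
  [192,198): 6 bp
  [198,202): 4 bp
  [202,214): 12 bp
  [214,227): 13 bp
  [227,243): 16 bp
  [243,247): 4 bp
  [247,256): 9 bp

[4,4,4,4,5,5,6,6,6,6,7,7,7,7,7,8,8,8,8,9,9,10,10,11,12,13,14,16,16,19]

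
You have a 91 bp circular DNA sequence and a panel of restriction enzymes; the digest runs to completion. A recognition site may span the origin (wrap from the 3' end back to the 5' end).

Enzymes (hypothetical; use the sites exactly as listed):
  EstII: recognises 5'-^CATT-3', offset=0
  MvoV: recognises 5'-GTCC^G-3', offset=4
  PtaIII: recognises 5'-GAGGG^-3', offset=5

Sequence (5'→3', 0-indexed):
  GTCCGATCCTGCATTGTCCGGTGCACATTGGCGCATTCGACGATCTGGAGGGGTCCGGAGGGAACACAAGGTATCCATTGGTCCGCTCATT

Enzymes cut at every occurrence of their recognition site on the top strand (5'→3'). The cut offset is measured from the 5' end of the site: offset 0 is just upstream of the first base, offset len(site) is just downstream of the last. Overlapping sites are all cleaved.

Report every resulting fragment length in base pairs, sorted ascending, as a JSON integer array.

Site scan:
  EstII CATT/0: at [11, 25, 33, 75, 87] ⇒ [11, 25, 33, 75, 87]
  MvoV GTCCG/4: at [0, 15, 52, 80] ⇒ [4, 19, 56, 84]
  PtaIII GAGGG/5: at [47, 57] ⇒ [52, 62]

Pooled cuts: [4, 11, 19, 25, 33, 52, 56, 62, 75, 84, 87]

Fragment lengths:
  4→11: 7 bp
  11→19: 8 bp
  19→25: 6 bp
  25→33: 8 bp
  33→52: 19 bp
  52→56: 4 bp
  56→62: 6 bp
  62→75: 13 bp
  75→84: 9 bp
  84→87: 3 bp
  87→4 (wrap): 91-87+4 = 8 bp

[3,4,6,6,7,8,8,8,9,13,19]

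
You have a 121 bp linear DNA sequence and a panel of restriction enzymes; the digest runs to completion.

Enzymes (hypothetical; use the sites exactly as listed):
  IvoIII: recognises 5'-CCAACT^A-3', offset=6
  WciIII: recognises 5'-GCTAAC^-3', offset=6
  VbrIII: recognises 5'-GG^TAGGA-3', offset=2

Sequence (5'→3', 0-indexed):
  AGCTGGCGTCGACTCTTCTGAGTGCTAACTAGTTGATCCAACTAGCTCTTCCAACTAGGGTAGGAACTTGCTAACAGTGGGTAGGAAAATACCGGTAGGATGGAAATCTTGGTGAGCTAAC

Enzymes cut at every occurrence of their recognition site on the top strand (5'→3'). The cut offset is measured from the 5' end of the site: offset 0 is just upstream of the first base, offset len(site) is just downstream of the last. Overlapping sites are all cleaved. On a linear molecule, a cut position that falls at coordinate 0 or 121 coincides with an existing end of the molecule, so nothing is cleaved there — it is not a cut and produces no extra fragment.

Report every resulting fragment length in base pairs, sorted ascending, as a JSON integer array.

Per-enzyme occurrences:
  IvoIII CCAACTA/6: at [37, 50] ⇒ [43, 56]
  WciIII GCTAAC/6: at [23, 69, 115] ⇒ [29, 75] (position 121 is a terminus of the linear molecule — no cut)
  VbrIII GGTAGGA/2: at [58, 79, 93] ⇒ [60, 81, 95]

Pooled cuts: [29, 43, 56, 60, 75, 81, 95]

Fragment lengths:
  [0,29): 29 bp
  [29,43): 14 bp
  [43,56): 13 bp
  [56,60): 4 bp
  [60,75): 15 bp
  [75,81): 6 bp
  [81,95): 14 bp
  [95,121): 26 bp

[4,6,13,14,14,15,26,29]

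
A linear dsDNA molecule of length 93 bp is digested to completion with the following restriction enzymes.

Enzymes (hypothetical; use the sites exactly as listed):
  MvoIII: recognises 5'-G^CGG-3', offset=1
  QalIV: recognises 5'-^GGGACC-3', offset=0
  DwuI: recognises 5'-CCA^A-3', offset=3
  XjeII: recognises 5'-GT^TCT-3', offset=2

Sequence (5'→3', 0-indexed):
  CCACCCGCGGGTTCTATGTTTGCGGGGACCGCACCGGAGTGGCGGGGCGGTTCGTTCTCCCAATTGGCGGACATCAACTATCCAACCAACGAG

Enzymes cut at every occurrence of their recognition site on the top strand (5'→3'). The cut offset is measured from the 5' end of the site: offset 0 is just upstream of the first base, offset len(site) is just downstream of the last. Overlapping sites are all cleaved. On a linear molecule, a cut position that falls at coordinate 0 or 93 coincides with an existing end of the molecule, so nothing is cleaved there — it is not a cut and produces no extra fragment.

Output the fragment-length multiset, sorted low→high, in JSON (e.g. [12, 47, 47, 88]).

Per-enzyme occurrences:
  MvoIII (GCGG, off=1): starts [6, 21, 41, 46, 66] → cuts [7, 22, 42, 47, 67]
  QalIV (GGGACC, off=0): starts [24] → cuts [24]
  DwuI (CCAA, off=3): starts [59, 81, 85] → cuts [62, 84, 88]
  XjeII (GTTCT, off=2): starts [10, 53] → cuts [12, 55]

Pooled cuts: [7, 12, 22, 24, 42, 47, 55, 62, 67, 84, 88]

Fragments:
  [0,7): 7 bp
  [7,12): 5 bp
  [12,22): 10 bp
  [22,24): 2 bp
  [24,42): 18 bp
  [42,47): 5 bp
  [47,55): 8 bp
  [55,62): 7 bp
  [62,67): 5 bp
  [67,84): 17 bp
  [84,88): 4 bp
  [88,93): 5 bp

[2,4,5,5,5,5,7,7,8,10,17,18]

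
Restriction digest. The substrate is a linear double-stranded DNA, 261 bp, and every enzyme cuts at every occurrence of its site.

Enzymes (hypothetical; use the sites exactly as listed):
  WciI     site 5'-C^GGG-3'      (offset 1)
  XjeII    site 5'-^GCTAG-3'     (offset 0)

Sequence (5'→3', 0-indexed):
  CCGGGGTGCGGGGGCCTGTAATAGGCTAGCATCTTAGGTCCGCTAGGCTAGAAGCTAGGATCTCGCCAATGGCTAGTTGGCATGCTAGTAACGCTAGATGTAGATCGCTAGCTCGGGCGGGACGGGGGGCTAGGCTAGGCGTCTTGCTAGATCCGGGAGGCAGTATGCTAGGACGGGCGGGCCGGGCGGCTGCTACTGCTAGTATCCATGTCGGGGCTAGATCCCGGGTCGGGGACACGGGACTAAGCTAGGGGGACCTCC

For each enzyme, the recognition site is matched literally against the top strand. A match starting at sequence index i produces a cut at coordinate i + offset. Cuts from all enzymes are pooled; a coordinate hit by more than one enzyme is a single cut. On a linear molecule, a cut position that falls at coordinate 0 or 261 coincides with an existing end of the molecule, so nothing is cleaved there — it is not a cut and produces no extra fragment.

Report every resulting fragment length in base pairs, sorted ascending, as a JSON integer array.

Per-enzyme occurrences:
  WciI CGGG/1: at [1, 8, 113, 117, 122, 153, 173, 177, 182, 211, 224, 229, 237] ⇒ [2, 9, 114, 118, 123, 154, 174, 178, 183, 212, 225, 230, 238]
  XjeII GCTAG/0: at [24, 41, 46, 53, 71, 83, 92, 106, 128, 133, 145, 166, 197, 215, 246] ⇒ [24, 41, 46, 53, 71, 83, 92, 106, 128, 133, 145, 166, 197, 215, 246]

All cut coordinates (distinct, sorted): [2, 9, 24, 41, 46, 53, 71, 83, 92, 106, 114, 118, 123, 128, 133, 145, 154, 166, 174, 178, 183, 197, 212, 215, 225, 230, 238, 246]

Fragments:
  [0,2): 2 bp
  [2,9): 7 bp
  [9,24): 15 bp
  [24,41): 17 bp
  [41,46): 5 bp
  [46,53): 7 bp
  [53,71): 18 bp
  [71,83): 12 bp
  [83,92): 9 bp
  [92,106): 14 bp
  [106,114): 8 bp
  [114,118): 4 bp
  [118,123): 5 bp
  [123,128): 5 bp
  [128,133): 5 bp
  [133,145): 12 bp
  [145,154): 9 bp
  [154,166): 12 bp
  [166,174): 8 bp
  [174,178): 4 bp
  [178,183): 5 bp
  [183,197): 14 bp
  [197,212): 15 bp
  [212,215): 3 bp
  [215,225): 10 bp
  [225,230): 5 bp
  [230,238): 8 bp
  [238,246): 8 bp
  [246,261): 15 bp

[2,3,4,4,5,5,5,5,5,5,7,7,8,8,8,8,9,9,10,12,12,12,14,14,15,15,15,17,18]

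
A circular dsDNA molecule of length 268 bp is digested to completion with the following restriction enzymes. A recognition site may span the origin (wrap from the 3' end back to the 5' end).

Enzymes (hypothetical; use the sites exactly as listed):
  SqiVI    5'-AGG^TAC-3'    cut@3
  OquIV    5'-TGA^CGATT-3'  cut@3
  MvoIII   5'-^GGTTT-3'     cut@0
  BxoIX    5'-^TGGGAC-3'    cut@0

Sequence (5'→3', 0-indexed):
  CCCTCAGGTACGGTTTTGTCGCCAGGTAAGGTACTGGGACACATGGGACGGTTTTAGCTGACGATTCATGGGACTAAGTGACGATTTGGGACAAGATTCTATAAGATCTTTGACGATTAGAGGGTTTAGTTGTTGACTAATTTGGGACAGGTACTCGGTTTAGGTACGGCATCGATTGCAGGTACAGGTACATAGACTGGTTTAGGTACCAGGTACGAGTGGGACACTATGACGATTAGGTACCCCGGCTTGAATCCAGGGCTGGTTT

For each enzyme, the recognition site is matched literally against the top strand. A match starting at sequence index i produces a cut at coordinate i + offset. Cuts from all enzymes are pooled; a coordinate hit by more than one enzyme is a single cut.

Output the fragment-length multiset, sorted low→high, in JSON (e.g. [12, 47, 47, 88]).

[3,3,5,5,6,6,6,7,7,8,8,8,9,9,9,10,12,13,13,13,18,20,20,23,27]

Site scan:
  SqiVI AGGTAC/3: at [5, 28, 148, 161, 179, 185, 203, 210, 237] ⇒ [8, 31, 151, 164, 182, 188, 206, 213, 240]
  OquIV TGACGATT/3: at [58, 78, 110, 229] ⇒ [61, 81, 113, 232]
  MvoIII GGTTT/0: at [11, 49, 122, 156, 198, 263] ⇒ [11, 49, 122, 156, 198, 263]
  BxoIX TGGGAC/0: at [34, 43, 68, 86, 142, 219] ⇒ [34, 43, 68, 86, 142, 219]

All cut coordinates (distinct, sorted): [8, 11, 31, 34, 43, 49, 61, 68, 81, 86, 113, 122, 142, 151, 156, 164, 182, 188, 198, 206, 213, 219, 232, 240, 263]

Fragments:
  8→11: 3 bp
  11→31: 20 bp
  31→34: 3 bp
  34→43: 9 bp
  43→49: 6 bp
  49→61: 12 bp
  61→68: 7 bp
  68→81: 13 bp
  81→86: 5 bp
  86→113: 27 bp
  113→122: 9 bp
  122→142: 20 bp
  142→151: 9 bp
  151→156: 5 bp
  156→164: 8 bp
  164→182: 18 bp
  182→188: 6 bp
  188→198: 10 bp
  198→206: 8 bp
  206→213: 7 bp
  213→219: 6 bp
  219→232: 13 bp
  232→240: 8 bp
  240→263: 23 bp
  263→8 (wrap): 268-263+8 = 13 bp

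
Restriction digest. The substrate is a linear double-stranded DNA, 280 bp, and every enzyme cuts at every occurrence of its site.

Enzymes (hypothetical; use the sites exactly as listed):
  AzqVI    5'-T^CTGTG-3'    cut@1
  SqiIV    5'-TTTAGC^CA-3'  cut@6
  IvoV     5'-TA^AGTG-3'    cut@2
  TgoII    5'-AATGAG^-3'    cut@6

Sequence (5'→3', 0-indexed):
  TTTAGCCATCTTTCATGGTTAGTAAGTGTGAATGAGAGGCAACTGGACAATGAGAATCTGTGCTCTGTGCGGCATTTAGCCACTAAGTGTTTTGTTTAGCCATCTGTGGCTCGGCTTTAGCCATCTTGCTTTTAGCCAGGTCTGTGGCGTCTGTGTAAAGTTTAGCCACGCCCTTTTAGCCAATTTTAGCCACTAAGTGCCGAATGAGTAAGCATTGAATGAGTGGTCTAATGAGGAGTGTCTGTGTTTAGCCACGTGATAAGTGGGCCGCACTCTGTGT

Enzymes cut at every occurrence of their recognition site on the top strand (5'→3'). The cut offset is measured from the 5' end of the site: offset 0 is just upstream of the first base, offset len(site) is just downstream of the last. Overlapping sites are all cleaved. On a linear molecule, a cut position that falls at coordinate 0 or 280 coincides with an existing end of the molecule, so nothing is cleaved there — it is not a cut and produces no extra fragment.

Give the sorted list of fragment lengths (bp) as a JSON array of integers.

Scan for sites:
  AzqVI (TCTGTG, off=1): starts [56, 63, 102, 140, 149, 240, 273] → cuts [57, 64, 103, 141, 150, 241, 274]
  SqiIV (TTTAGCCA, off=6): starts [0, 74, 94, 115, 130, 160, 174, 184, 246] → cuts [6, 80, 100, 121, 136, 166, 180, 190, 252]
  IvoV (TAAGTG, off=2): starts [22, 83, 193, 259] → cuts [24, 85, 195, 261]
  TgoII (AATGAG, off=6): starts [30, 48, 202, 217, 229] → cuts [36, 54, 208, 223, 235]

All cut coordinates (distinct, sorted): [6, 24, 36, 54, 57, 64, 80, 85, 100, 103, 121, 136, 141, 150, 166, 180, 190, 195, 208, 223, 235, 241, 252, 261, 274]

Fragments:
  [0,6): 6 bp
  [6,24): 18 bp
  [24,36): 12 bp
  [36,54): 18 bp
  [54,57): 3 bp
  [57,64): 7 bp
  [64,80): 16 bp
  [80,85): 5 bp
  [85,100): 15 bp
  [100,103): 3 bp
  [103,121): 18 bp
  [121,136): 15 bp
  [136,141): 5 bp
  [141,150): 9 bp
  [150,166): 16 bp
  [166,180): 14 bp
  [180,190): 10 bp
  [190,195): 5 bp
  [195,208): 13 bp
  [208,223): 15 bp
  [223,235): 12 bp
  [235,241): 6 bp
  [241,252): 11 bp
  [252,261): 9 bp
  [261,274): 13 bp
  [274,280): 6 bp

[3,3,5,5,5,6,6,6,7,9,9,10,11,12,12,13,13,14,15,15,15,16,16,18,18,18]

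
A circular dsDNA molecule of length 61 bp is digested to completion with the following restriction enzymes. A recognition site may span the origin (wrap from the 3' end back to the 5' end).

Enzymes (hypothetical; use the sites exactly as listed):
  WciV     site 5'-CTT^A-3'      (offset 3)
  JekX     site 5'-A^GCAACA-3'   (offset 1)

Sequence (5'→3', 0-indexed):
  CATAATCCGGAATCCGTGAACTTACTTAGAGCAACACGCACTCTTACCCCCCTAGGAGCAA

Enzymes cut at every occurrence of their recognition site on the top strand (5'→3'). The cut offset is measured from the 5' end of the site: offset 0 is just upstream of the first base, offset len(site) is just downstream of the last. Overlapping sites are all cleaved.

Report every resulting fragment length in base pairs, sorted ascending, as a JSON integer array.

Per-enzyme occurrences:
  WciV CTTA/3: at [20, 24, 42] ⇒ [23, 27, 45]
  JekX AGCAACA/1: at [29, 56] ⇒ [30, 57]

Pooled cuts: [23, 27, 30, 45, 57]

Fragment lengths:
  23→27: 4 bp
  27→30: 3 bp
  30→45: 15 bp
  45→57: 12 bp
  57→23 (wrap): 61-57+23 = 27 bp

[3,4,12,15,27]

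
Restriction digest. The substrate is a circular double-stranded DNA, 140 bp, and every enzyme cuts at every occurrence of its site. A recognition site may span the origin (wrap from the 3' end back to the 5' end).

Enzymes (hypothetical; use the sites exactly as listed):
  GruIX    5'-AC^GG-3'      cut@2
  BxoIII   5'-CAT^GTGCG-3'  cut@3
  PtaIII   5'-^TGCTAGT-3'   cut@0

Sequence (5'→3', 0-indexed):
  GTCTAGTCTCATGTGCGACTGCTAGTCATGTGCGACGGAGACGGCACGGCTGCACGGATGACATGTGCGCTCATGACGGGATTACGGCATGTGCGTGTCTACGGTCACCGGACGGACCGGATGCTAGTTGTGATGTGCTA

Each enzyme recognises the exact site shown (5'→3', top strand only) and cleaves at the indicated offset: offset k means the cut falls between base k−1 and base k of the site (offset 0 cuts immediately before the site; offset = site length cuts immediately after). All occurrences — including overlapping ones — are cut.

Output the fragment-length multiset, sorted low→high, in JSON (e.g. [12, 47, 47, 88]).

[5,5,6,7,7,8,8,8,9,10,11,12,13,14,17]

Scan for sites:
  GruIX ACGG/2: at [34, 40, 45, 53, 75, 83, 100, 111] ⇒ [36, 42, 47, 55, 77, 85, 102, 113]
  BxoIII CATGTGCG/3: at [9, 26, 61, 87] ⇒ [12, 29, 64, 90]
  PtaIII TGCTAGT/0: at [19, 121, 135] ⇒ [19, 121, 135]

All cut coordinates (distinct, sorted): [12, 19, 29, 36, 42, 47, 55, 64, 77, 85, 90, 102, 113, 121, 135]

Fragments:
  12→19: 7 bp
  19→29: 10 bp
  29→36: 7 bp
  36→42: 6 bp
  42→47: 5 bp
  47→55: 8 bp
  55→64: 9 bp
  64→77: 13 bp
  77→85: 8 bp
  85→90: 5 bp
  90→102: 12 bp
  102→113: 11 bp
  113→121: 8 bp
  121→135: 14 bp
  135→12 (wrap): 140-135+12 = 17 bp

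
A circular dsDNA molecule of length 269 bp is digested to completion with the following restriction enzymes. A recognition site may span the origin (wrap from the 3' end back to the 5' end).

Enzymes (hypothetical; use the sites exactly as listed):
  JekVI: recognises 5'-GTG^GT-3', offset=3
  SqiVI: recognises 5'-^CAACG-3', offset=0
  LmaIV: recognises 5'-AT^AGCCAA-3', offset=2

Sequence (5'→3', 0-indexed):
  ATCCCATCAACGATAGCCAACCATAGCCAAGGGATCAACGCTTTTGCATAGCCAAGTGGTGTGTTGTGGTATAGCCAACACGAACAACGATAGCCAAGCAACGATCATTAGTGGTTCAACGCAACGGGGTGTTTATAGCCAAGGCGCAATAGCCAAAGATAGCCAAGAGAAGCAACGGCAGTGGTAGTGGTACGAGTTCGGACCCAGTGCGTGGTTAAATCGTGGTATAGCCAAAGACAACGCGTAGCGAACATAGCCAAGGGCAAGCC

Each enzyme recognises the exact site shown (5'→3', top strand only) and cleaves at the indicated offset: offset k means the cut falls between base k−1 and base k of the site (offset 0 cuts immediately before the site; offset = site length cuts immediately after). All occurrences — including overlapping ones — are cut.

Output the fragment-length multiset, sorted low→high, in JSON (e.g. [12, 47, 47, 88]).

Scan for sites:
  JekVI (GTGGT, off=3): starts [55, 65, 110, 180, 186, 210, 221] → cuts [58, 68, 113, 183, 189, 213, 224]
  SqiVI (CAACG, off=0): starts [7, 35, 84, 98, 116, 121, 172, 237] → cuts [7, 35, 84, 98, 116, 121, 172, 237]
  LmaIV (ATAGCCAA, off=2): starts [12, 22, 47, 70, 89, 134, 148, 158, 226, 252] → cuts [14, 24, 49, 72, 91, 136, 150, 160, 228, 254]

Pooled cuts: [7, 14, 24, 35, 49, 58, 68, 72, 84, 91, 98, 113, 116, 121, 136, 150, 160, 172, 183, 189, 213, 224, 228, 237, 254]

Fragments:
  7→14: 7 bp
  14→24: 10 bp
  24→35: 11 bp
  35→49: 14 bp
  49→58: 9 bp
  58→68: 10 bp
  68→72: 4 bp
  72→84: 12 bp
  84→91: 7 bp
  91→98: 7 bp
  98→113: 15 bp
  113→116: 3 bp
  116→121: 5 bp
  121→136: 15 bp
  136→150: 14 bp
  150→160: 10 bp
  160→172: 12 bp
  172→183: 11 bp
  183→189: 6 bp
  189→213: 24 bp
  213→224: 11 bp
  224→228: 4 bp
  228→237: 9 bp
  237→254: 17 bp
  254→7 (wrap): 269-254+7 = 22 bp

[3,4,4,5,6,7,7,7,9,9,10,10,10,11,11,11,12,12,14,14,15,15,17,22,24]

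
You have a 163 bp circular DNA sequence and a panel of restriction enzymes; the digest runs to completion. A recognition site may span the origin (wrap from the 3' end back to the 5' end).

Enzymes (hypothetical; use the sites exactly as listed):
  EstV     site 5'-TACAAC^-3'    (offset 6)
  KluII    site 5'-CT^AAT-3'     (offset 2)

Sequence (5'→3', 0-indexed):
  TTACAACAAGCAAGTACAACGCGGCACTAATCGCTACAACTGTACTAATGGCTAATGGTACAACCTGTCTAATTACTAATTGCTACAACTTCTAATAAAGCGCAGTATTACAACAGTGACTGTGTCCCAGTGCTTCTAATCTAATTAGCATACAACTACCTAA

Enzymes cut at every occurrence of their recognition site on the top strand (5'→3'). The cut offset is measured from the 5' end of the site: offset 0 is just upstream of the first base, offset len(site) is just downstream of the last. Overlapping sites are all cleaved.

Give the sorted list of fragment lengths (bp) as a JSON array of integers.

Site scan:
  EstV (TACAAC, off=6): starts [1, 14, 34, 58, 83, 108, 150] → cuts [7, 20, 40, 64, 89, 114, 156]
  KluII (CTAAT, off=2): starts [26, 44, 51, 68, 75, 91, 135, 140, 159] → cuts [28, 46, 53, 70, 77, 93, 137, 142, 161]

Pooled cuts: [7, 20, 28, 40, 46, 53, 64, 70, 77, 89, 93, 114, 137, 142, 156, 161]

Fragments:
  7→20: 13 bp
  20→28: 8 bp
  28→40: 12 bp
  40→46: 6 bp
  46→53: 7 bp
  53→64: 11 bp
  64→70: 6 bp
  70→77: 7 bp
  77→89: 12 bp
  89→93: 4 bp
  93→114: 21 bp
  114→137: 23 bp
  137→142: 5 bp
  142→156: 14 bp
  156→161: 5 bp
  161→7 (wrap): 163-161+7 = 9 bp

[4,5,5,6,6,7,7,8,9,11,12,12,13,14,21,23]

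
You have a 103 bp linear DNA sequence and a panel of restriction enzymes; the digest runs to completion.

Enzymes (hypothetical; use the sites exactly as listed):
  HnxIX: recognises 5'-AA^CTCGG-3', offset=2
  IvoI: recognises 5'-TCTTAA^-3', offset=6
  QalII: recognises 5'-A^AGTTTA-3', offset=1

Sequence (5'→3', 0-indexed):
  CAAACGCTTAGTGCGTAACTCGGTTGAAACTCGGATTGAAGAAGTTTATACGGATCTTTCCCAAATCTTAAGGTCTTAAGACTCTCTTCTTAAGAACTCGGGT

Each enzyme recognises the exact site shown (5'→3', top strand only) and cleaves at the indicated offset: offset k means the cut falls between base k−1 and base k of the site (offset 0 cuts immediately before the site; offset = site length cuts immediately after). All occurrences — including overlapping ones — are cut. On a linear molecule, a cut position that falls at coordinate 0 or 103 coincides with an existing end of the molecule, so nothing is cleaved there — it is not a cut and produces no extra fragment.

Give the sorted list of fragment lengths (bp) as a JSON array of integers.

Per-enzyme occurrences:
  HnxIX (AACTCGG, off=2): starts [16, 27, 94] → cuts [18, 29, 96]
  IvoI (TCTTAA, off=6): starts [65, 73, 87] → cuts [71, 79, 93]
  QalII (AAGTTTA, off=1): starts [41] → cuts [42]

All cut coordinates (distinct, sorted): [18, 29, 42, 71, 79, 93, 96]

Fragments:
  [0,18): 18 bp
  [18,29): 11 bp
  [29,42): 13 bp
  [42,71): 29 bp
  [71,79): 8 bp
  [79,93): 14 bp
  [93,96): 3 bp
  [96,103): 7 bp

[3,7,8,11,13,14,18,29]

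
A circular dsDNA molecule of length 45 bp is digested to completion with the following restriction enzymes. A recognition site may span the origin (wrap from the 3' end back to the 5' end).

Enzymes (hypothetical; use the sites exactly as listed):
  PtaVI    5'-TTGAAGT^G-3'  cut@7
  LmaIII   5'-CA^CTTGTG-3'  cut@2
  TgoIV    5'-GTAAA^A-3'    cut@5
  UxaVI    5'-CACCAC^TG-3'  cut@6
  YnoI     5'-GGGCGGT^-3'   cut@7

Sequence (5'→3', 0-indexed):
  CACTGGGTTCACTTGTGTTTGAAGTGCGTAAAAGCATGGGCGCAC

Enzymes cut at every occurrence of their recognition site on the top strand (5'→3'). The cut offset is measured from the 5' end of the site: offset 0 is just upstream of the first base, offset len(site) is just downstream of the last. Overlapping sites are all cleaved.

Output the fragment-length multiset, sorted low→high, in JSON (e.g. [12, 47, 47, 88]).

[7,8,14,16]

Scan for sites:
  PtaVI TTGAAGTG/7: at [18] ⇒ [25]
  LmaIII CACTTGTG/2: at [9] ⇒ [11]
  TgoIV GTAAAA/5: at [27] ⇒ [32]
  UxaVI CACCACTG/6: at [42] ⇒ [3]
  YnoI (GGGCGGT, off=7): no sites

All cut coordinates (distinct, sorted): [3, 11, 25, 32]

Fragments:
  3→11: 8 bp
  11→25: 14 bp
  25→32: 7 bp
  32→3 (wrap): 45-32+3 = 16 bp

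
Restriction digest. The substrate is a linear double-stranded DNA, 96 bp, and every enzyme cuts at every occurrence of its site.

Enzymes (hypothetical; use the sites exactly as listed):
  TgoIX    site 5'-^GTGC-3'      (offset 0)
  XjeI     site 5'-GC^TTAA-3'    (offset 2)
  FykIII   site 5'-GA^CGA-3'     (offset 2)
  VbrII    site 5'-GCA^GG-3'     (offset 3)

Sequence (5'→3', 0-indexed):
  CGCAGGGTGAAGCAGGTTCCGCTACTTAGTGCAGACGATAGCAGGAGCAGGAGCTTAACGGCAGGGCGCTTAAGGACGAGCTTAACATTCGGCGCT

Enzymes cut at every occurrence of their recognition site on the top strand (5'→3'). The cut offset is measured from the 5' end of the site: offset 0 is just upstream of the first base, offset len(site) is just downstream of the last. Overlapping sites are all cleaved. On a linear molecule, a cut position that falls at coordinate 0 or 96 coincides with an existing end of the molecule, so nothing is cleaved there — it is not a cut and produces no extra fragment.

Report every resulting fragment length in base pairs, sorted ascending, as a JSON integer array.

Per-enzyme occurrences:
  TgoIX GTGC/0: at [28] ⇒ [28]
  XjeI GCTTAA/2: at [52, 67, 79] ⇒ [54, 69, 81]
  FykIII GACGA/2: at [33, 74] ⇒ [35, 76]
  VbrII GCAGG/3: at [1, 11, 40, 46, 60] ⇒ [4, 14, 43, 49, 63]

All cut coordinates (distinct, sorted): [4, 14, 28, 35, 43, 49, 54, 63, 69, 76, 81]

Fragments:
  [0,4): 4 bp
  [4,14): 10 bp
  [14,28): 14 bp
  [28,35): 7 bp
  [35,43): 8 bp
  [43,49): 6 bp
  [49,54): 5 bp
  [54,63): 9 bp
  [63,69): 6 bp
  [69,76): 7 bp
  [76,81): 5 bp
  [81,96): 15 bp

[4,5,5,6,6,7,7,8,9,10,14,15]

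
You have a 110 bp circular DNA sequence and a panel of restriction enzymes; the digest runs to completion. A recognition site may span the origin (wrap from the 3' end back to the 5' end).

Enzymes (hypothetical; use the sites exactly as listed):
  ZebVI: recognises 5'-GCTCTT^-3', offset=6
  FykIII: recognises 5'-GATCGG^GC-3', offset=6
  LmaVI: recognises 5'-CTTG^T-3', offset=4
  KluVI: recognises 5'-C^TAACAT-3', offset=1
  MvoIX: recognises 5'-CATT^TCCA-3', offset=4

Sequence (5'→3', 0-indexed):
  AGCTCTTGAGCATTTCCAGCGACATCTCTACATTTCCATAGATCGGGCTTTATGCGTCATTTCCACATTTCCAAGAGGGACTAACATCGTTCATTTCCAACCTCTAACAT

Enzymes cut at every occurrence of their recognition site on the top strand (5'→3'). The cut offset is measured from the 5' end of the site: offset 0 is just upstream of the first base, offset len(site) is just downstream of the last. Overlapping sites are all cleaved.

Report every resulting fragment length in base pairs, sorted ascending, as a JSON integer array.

[7,8,9,12,12,13,14,15,20]

Scan for sites:
  ZebVI (GCTCTT, off=6): starts [1] → cuts [7]
  FykIII (GATCGGGC, off=6): starts [40] → cuts [46]
  LmaVI (CTTGT, off=4): no sites
  KluVI (CTAACAT, off=1): starts [80, 103] → cuts [81, 104]
  MvoIX (CATTTCCA, off=4): starts [10, 30, 57, 65, 91] → cuts [14, 34, 61, 69, 95]

All cut coordinates (distinct, sorted): [7, 14, 34, 46, 61, 69, 81, 95, 104]

Fragment lengths:
  7→14: 7 bp
  14→34: 20 bp
  34→46: 12 bp
  46→61: 15 bp
  61→69: 8 bp
  69→81: 12 bp
  81→95: 14 bp
  95→104: 9 bp
  104→7 (wrap): 110-104+7 = 13 bp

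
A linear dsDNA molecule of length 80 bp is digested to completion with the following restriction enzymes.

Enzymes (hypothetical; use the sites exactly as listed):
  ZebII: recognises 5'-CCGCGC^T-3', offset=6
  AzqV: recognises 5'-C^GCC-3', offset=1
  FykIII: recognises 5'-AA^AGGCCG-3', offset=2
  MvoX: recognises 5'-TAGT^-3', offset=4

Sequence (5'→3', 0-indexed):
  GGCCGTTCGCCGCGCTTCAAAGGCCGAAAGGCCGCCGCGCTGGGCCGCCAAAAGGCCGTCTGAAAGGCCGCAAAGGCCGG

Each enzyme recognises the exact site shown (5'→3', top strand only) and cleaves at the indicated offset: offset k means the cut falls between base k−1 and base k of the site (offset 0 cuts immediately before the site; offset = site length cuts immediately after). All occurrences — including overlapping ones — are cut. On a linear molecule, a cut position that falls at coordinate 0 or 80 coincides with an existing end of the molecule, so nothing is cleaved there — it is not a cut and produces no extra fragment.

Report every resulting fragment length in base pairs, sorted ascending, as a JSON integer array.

[5,5,6,6,7,7,7,8,8,9,12]

Site scan:
  ZebII CCGCGCT/6: at [9, 34] ⇒ [15, 40]
  AzqV CGCC/1: at [7, 32, 45] ⇒ [8, 33, 46]
  FykIII AAAGGCCG/2: at [18, 26, 50, 62, 71] ⇒ [20, 28, 52, 64, 73]
  MvoX (TAGT, off=4): no sites

All cut coordinates (distinct, sorted): [8, 15, 20, 28, 33, 40, 46, 52, 64, 73]

Fragments:
  [0,8): 8 bp
  [8,15): 7 bp
  [15,20): 5 bp
  [20,28): 8 bp
  [28,33): 5 bp
  [33,40): 7 bp
  [40,46): 6 bp
  [46,52): 6 bp
  [52,64): 12 bp
  [64,73): 9 bp
  [73,80): 7 bp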